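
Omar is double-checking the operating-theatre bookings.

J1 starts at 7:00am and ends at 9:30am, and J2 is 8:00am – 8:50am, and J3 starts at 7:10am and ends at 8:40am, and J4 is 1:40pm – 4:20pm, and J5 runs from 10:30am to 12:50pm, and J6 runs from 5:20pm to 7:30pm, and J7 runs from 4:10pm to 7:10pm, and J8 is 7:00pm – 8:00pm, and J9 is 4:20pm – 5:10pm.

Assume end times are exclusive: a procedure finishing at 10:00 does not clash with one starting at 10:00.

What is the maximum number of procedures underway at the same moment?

Sweep the timeline, counting +1 at each start and −1 at each end (ends before starts at a tie):
7:00am start J1 → 1
7:10am start J3 → 2
8:00am start J2 → 3
8:40am end J3 → 2
8:50am end J2 → 1
9:30am end J1 → 0
10:30am start J5 → 1
12:50pm end J5 → 0
1:40pm start J4 → 1
4:10pm start J7 → 2
4:20pm end J4 → 1
4:20pm start J9 → 2
5:10pm end J9 → 1
5:20pm start J6 → 2
7:00pm start J8 → 3
7:10pm end J7 → 2
7:30pm end J6 → 1
8:00pm end J8 → 0
Peak is 3, at 8:00am (J1, J2, J3).

3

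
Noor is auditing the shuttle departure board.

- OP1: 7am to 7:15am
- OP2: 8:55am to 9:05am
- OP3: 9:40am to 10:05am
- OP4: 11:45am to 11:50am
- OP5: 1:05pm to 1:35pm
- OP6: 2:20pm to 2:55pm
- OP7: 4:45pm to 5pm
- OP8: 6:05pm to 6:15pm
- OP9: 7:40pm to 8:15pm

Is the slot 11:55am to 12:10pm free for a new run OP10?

Yes — the slot is free

OP1: ends 7:15am at or before OP10 starts 11:55am → clear.
OP2: ends 9:05am at or before OP10 starts 11:55am → clear.
OP3: ends 10:05am at or before OP10 starts 11:55am → clear.
OP4: ends 11:50am at or before OP10 starts 11:55am → clear.
OP5: starts 1:05pm at or after OP10 ends 12:10pm → clear.
OP6: starts 2:20pm at or after OP10 ends 12:10pm → clear.
OP7: starts 4:45pm at or after OP10 ends 12:10pm → clear.
OP8: starts 6:05pm at or after OP10 ends 12:10pm → clear.
OP9: starts 7:40pm at or after OP10 ends 12:10pm → clear.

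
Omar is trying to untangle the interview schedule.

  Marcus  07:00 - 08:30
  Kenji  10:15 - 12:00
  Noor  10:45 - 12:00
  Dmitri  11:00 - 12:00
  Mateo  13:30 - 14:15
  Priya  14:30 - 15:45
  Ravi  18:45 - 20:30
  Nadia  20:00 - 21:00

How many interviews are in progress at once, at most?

Sort all start/end points and keep a running count:
07:00 start Marcus → 1
08:30 end Marcus → 0
10:15 start Kenji → 1
10:45 start Noor → 2
11:00 start Dmitri → 3
12:00 end Dmitri → 2
12:00 end Kenji → 1
12:00 end Noor → 0
13:30 start Mateo → 1
14:15 end Mateo → 0
14:30 start Priya → 1
15:45 end Priya → 0
18:45 start Ravi → 1
20:00 start Nadia → 2
20:30 end Ravi → 1
21:00 end Nadia → 0
Peak is 3, at 11:00 (Dmitri, Kenji, Noor).

3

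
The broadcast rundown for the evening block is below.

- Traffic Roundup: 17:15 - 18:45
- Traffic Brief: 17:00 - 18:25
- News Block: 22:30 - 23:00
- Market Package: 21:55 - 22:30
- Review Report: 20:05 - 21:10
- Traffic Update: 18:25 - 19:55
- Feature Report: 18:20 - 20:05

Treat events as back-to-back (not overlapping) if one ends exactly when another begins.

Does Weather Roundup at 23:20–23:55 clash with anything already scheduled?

Traffic Brief: ends 18:25 at or before Weather Roundup starts 23:20 → clear.
Traffic Roundup: ends 18:45 at or before Weather Roundup starts 23:20 → clear.
Feature Report: ends 20:05 at or before Weather Roundup starts 23:20 → clear.
Traffic Update: ends 19:55 at or before Weather Roundup starts 23:20 → clear.
Review Report: ends 21:10 at or before Weather Roundup starts 23:20 → clear.
Market Package: ends 22:30 at or before Weather Roundup starts 23:20 → clear.
News Block: ends 23:00 at or before Weather Roundup starts 23:20 → clear.

No — it doesn't clash with anything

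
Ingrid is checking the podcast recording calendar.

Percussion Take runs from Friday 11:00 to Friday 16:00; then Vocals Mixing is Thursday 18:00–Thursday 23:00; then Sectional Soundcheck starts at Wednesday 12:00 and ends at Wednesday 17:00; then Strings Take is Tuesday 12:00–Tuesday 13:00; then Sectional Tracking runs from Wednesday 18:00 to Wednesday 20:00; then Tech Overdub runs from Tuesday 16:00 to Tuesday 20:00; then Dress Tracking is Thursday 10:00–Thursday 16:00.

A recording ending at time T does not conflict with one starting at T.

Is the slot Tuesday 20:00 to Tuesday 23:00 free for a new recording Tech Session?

Strings Take: ends Tuesday 13:00 at or before Tech Session starts Tuesday 20:00 → clear.
Tech Overdub: ends Tuesday 20:00 at or before Tech Session starts Tuesday 20:00 → clear.
Sectional Soundcheck: starts Wednesday 12:00 at or after Tech Session ends Tuesday 23:00 → clear.
Sectional Tracking: starts Wednesday 18:00 at or after Tech Session ends Tuesday 23:00 → clear.
Dress Tracking: starts Thursday 10:00 at or after Tech Session ends Tuesday 23:00 → clear.
Vocals Mixing: starts Thursday 18:00 at or after Tech Session ends Tuesday 23:00 → clear.
Percussion Take: starts Friday 11:00 at or after Tech Session ends Tuesday 23:00 → clear.

Yes — the slot is free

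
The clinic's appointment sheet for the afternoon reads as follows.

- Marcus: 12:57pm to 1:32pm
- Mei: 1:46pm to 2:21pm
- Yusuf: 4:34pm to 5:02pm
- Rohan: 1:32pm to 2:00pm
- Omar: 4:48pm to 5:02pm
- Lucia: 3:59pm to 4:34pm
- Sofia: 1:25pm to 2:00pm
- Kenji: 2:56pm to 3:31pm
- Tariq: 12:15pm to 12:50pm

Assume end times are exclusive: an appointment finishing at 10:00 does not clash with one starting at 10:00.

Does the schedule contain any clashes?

Check each pair: they overlap iff neither finishes before the other starts.
Sorted by start: Tariq, Marcus, Sofia, Rohan, Mei, Kenji, Lucia, Yusuf, Omar.
Marcus starts after Tariq ends, so Tariq has no further overlaps.
Sofia starts before Marcus ends → Marcus and Sofia overlap.
That's a conflict, so the schedule is not conflict-free.

Yes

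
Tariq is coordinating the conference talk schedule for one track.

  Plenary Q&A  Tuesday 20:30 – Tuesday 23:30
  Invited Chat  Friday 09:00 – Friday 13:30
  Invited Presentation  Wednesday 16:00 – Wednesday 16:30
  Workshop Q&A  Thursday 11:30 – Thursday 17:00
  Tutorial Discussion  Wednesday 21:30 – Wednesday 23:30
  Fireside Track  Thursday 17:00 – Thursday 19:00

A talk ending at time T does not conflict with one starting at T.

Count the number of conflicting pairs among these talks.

Check each pair: they overlap iff neither finishes before the other starts.
Sorted by start: Plenary Q&A, Invited Presentation, Tutorial Discussion, Workshop Q&A, Fireside Track, Invited Chat.
Invited Presentation starts after Plenary Q&A ends, so Plenary Q&A has no further overlaps.
Tutorial Discussion starts after Invited Presentation ends, so Invited Presentation has no further overlaps.
Workshop Q&A starts after Tutorial Discussion ends, so Tutorial Discussion has no further overlaps.
Fireside Track starts exactly when Workshop Q&A ends (back-to-back, no overlap), so Workshop Q&A has no further overlaps.
Invited Chat starts after Fireside Track ends.
No pair overlaps.

0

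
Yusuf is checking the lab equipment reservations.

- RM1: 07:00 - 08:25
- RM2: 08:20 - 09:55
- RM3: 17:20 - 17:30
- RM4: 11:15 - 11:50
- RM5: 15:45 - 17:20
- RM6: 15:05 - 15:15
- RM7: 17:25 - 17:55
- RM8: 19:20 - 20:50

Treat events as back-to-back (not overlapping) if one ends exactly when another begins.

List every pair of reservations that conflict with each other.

Sorted by start: RM1, RM2, RM4, RM6, RM5, RM3, RM7, RM8.
RM2 starts before RM1 ends → RM1 and RM2 overlap.
RM4 starts after RM1 ends, so RM1 has no further overlaps.
RM4 starts after RM2 ends, so RM2 has no further overlaps.
RM6 starts after RM4 ends, so RM4 has no further overlaps.
RM5 starts after RM6 ends, so RM6 has no further overlaps.
RM3 starts exactly when RM5 ends (back-to-back, no overlap), so RM5 has no further overlaps.
RM7 starts before RM3 ends → RM3 and RM7 overlap.
RM8 starts after RM3 ends.
RM8 starts after RM7 ends.

RM1 & RM2, RM3 & RM7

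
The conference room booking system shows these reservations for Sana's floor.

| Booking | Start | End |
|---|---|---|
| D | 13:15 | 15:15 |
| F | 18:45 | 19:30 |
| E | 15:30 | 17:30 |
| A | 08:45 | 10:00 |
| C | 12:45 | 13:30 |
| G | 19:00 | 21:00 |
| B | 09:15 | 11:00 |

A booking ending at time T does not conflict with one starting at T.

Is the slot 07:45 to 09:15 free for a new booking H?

No — it overlaps A

A: starts 08:45 before H ends 09:15, and ends 10:00 after H starts 07:45 → overlap.
B: starts 09:15 at or after H ends 09:15 → clear.
C: starts 12:45 at or after H ends 09:15 → clear.
D: starts 13:15 at or after H ends 09:15 → clear.
E: starts 15:30 at or after H ends 09:15 → clear.
F: starts 18:45 at or after H ends 09:15 → clear.
G: starts 19:00 at or after H ends 09:15 → clear.
H overlaps A.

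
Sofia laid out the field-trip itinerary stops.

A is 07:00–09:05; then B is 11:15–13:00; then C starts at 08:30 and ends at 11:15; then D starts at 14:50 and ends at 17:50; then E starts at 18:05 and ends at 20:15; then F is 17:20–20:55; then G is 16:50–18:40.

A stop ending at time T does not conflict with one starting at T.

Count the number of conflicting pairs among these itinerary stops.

6

Check each pair: they overlap iff neither finishes before the other starts.
Sorted by start: A, C, B, D, G, F, E.
C starts before A ends → A and C overlap.
B starts after A ends — done with A.
B starts exactly when C ends (back-to-back, no overlap) — done with C.
D starts after B ends — done with B.
G starts before D ends → D and G overlap.
F starts before D ends → D and F overlap.
E starts after D ends.
F starts before G ends → G and F overlap.
E starts before G ends → G and E overlap.
E starts before F ends → F and E overlap.
Overlapping pairs: A & C, D & F, D & G, E & F, E & G, F & G — 6 in total.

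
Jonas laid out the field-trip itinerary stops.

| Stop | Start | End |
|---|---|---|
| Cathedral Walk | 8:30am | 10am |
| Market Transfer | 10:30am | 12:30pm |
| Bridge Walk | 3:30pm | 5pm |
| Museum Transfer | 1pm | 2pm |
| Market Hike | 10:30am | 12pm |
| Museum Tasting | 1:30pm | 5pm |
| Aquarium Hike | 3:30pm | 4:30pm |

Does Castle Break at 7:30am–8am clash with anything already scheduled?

No — it doesn't clash with anything

Cathedral Walk: starts 8:30am at or after Castle Break ends 8am → clear.
Market Transfer: starts 10:30am at or after Castle Break ends 8am → clear.
Market Hike: starts 10:30am at or after Castle Break ends 8am → clear.
Museum Transfer: starts 1pm at or after Castle Break ends 8am → clear.
Museum Tasting: starts 1:30pm at or after Castle Break ends 8am → clear.
Bridge Walk: starts 3:30pm at or after Castle Break ends 8am → clear.
Aquarium Hike: starts 3:30pm at or after Castle Break ends 8am → clear.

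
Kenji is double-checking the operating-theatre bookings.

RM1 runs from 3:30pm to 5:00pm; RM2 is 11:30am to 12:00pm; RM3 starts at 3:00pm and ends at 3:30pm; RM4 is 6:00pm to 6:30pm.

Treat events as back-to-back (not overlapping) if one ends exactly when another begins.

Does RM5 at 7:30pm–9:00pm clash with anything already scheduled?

No — it doesn't clash with anything

RM2: ends 12:00pm at or before RM5 starts 7:30pm → clear.
RM3: ends 3:30pm at or before RM5 starts 7:30pm → clear.
RM1: ends 5:00pm at or before RM5 starts 7:30pm → clear.
RM4: ends 6:30pm at or before RM5 starts 7:30pm → clear.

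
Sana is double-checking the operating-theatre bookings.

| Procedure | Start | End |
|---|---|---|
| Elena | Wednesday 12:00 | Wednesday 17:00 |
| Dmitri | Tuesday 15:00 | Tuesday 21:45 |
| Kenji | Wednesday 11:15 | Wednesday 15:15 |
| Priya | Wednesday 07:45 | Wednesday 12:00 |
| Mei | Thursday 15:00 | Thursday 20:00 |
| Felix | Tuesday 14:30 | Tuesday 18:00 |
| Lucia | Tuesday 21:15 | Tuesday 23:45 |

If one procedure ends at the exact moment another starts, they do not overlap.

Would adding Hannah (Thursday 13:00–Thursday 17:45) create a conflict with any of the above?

Yes — it overlaps Mei

Felix: ends Tuesday 18:00 at or before Hannah starts Thursday 13:00 → clear.
Dmitri: ends Tuesday 21:45 at or before Hannah starts Thursday 13:00 → clear.
Lucia: ends Tuesday 23:45 at or before Hannah starts Thursday 13:00 → clear.
Priya: ends Wednesday 12:00 at or before Hannah starts Thursday 13:00 → clear.
Kenji: ends Wednesday 15:15 at or before Hannah starts Thursday 13:00 → clear.
Elena: ends Wednesday 17:00 at or before Hannah starts Thursday 13:00 → clear.
Mei: starts Thursday 15:00 before Hannah ends Thursday 17:45, and ends Thursday 20:00 after Hannah starts Thursday 13:00 → overlap.
Hannah overlaps Mei.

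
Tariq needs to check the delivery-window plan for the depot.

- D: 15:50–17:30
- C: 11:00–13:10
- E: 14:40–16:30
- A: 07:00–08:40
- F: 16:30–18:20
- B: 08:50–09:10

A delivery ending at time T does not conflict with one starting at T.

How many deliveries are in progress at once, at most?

2

Walk through starts and ends in time order (an end at T is processed before a start at T):
07:00 start A → 1
08:40 end A → 0
08:50 start B → 1
09:10 end B → 0
11:00 start C → 1
13:10 end C → 0
14:40 start E → 1
15:50 start D → 2
16:30 end E → 1
16:30 start F → 2
17:30 end D → 1
18:20 end F → 0
Peak is 2, at 15:50 (D, E).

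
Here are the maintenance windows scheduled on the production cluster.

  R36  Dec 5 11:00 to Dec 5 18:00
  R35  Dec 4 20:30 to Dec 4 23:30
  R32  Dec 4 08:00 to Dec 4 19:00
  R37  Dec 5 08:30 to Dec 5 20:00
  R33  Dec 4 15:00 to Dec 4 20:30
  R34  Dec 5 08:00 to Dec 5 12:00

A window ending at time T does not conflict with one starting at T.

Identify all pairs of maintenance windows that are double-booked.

R32 & R33, R34 & R36, R34 & R37, R36 & R37

Sorted by start: R32, R33, R35, R34, R37, R36.
R33 starts before R32 ends → R32 and R33 overlap.
R35 starts after R32 ends, so nothing later overlaps R32 either.
R35 starts exactly when R33 ends (back-to-back, no overlap), so nothing later overlaps R33 either.
R34 starts after R35 ends, so nothing later overlaps R35 either.
R37 starts before R34 ends → R34 and R37 overlap.
R36 starts before R34 ends → R34 and R36 overlap.
R36 starts before R37 ends → R37 and R36 overlap.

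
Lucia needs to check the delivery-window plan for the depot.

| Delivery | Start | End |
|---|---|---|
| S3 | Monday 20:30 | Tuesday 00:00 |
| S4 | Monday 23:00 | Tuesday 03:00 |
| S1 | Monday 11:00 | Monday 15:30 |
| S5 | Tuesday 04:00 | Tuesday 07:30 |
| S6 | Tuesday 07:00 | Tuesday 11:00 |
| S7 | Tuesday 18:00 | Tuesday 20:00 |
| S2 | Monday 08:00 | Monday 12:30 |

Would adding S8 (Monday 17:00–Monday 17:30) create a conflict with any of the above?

S2: ends Monday 12:30 at or before S8 starts Monday 17:00 → clear.
S1: ends Monday 15:30 at or before S8 starts Monday 17:00 → clear.
S3: starts Monday 20:30 at or after S8 ends Monday 17:30 → clear.
S4: starts Monday 23:00 at or after S8 ends Monday 17:30 → clear.
S5: starts Tuesday 04:00 at or after S8 ends Monday 17:30 → clear.
S6: starts Tuesday 07:00 at or after S8 ends Monday 17:30 → clear.
S7: starts Tuesday 18:00 at or after S8 ends Monday 17:30 → clear.

No — it doesn't clash with anything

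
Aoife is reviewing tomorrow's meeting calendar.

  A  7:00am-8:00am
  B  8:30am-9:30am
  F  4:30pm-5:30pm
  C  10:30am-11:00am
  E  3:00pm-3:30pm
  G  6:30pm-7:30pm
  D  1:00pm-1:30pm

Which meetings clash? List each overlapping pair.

no conflicts

Sorted by start: A, B, C, D, E, F, G.
B starts after A ends — done with A.
C starts after B ends — done with B.
D starts after C ends — done with C.
E starts after D ends — done with D.
F starts after E ends — done with E.
G starts after F ends.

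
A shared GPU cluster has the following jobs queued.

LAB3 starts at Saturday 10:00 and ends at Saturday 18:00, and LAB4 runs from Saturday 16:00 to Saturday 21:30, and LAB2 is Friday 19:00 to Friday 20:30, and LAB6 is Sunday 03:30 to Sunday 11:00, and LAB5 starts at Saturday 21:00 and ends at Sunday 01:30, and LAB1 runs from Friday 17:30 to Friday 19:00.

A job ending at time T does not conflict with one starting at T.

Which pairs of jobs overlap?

Sorted by start: LAB1, LAB2, LAB3, LAB4, LAB5, LAB6.
LAB2 starts exactly when LAB1 ends (back-to-back, no overlap) — done with LAB1.
LAB3 starts after LAB2 ends — done with LAB2.
LAB4 starts before LAB3 ends → LAB3 and LAB4 overlap.
LAB5 starts after LAB3 ends — done with LAB3.
LAB5 starts before LAB4 ends → LAB4 and LAB5 overlap.
LAB6 starts after LAB4 ends.
LAB6 starts after LAB5 ends.

LAB3 & LAB4, LAB4 & LAB5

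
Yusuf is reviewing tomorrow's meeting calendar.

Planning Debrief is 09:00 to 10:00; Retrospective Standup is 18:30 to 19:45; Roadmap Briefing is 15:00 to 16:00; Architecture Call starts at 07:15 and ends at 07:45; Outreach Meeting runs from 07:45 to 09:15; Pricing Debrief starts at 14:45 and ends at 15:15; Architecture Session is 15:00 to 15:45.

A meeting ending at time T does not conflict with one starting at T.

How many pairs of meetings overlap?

Two intervals overlap when each starts before the other ends.
Sorted by start: Architecture Call, Outreach Meeting, Planning Debrief, Pricing Debrief, Architecture Session, Roadmap Briefing, Retrospective Standup.
Outreach Meeting starts exactly when Architecture Call ends (back-to-back, no overlap), so Architecture Call has no further overlaps.
Planning Debrief starts before Outreach Meeting ends → Outreach Meeting and Planning Debrief overlap.
Pricing Debrief starts after Outreach Meeting ends, so Outreach Meeting has no further overlaps.
Pricing Debrief starts after Planning Debrief ends, so Planning Debrief has no further overlaps.
Architecture Session starts before Pricing Debrief ends → Pricing Debrief and Architecture Session overlap.
Roadmap Briefing starts before Pricing Debrief ends → Pricing Debrief and Roadmap Briefing overlap.
Retrospective Standup starts after Pricing Debrief ends.
Roadmap Briefing starts before Architecture Session ends → Architecture Session and Roadmap Briefing overlap.
Retrospective Standup starts after Architecture Session ends.
Retrospective Standup starts after Roadmap Briefing ends.
Overlapping pairs: Architecture Session & Pricing Debrief, Architecture Session & Roadmap Briefing, Outreach Meeting & Planning Debrief, Pricing Debrief & Roadmap Briefing — 4 in total.

4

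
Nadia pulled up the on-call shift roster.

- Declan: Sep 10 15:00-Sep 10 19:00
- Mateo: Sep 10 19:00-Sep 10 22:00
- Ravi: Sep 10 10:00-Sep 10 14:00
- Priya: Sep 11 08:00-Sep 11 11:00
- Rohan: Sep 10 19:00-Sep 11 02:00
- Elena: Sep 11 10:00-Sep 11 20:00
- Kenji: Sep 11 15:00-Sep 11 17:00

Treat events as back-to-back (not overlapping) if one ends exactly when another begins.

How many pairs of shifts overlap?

3

Sorted by start: Ravi, Declan, Mateo, Rohan, Priya, Elena, Kenji.
Declan starts after Ravi ends, so nothing later overlaps Ravi either.
Mateo starts exactly when Declan ends (back-to-back, no overlap), so nothing later overlaps Declan either.
Rohan starts before Mateo ends → Mateo and Rohan overlap.
Priya starts after Mateo ends, so nothing later overlaps Mateo either.
Priya starts after Rohan ends, so nothing later overlaps Rohan either.
Elena starts before Priya ends → Priya and Elena overlap.
Kenji starts after Priya ends.
Kenji starts before Elena ends → Elena and Kenji overlap.
Overlapping pairs: Elena & Kenji, Elena & Priya, Mateo & Rohan — 3 in total.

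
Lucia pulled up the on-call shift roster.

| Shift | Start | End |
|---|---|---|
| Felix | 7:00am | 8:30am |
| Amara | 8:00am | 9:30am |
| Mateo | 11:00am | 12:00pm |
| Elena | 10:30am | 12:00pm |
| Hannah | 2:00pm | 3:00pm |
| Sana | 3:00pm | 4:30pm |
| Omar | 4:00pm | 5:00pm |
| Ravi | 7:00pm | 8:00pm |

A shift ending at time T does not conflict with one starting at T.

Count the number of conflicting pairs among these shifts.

3

Sorted by start: Felix, Amara, Elena, Mateo, Hannah, Sana, Omar, Ravi.
Amara starts before Felix ends → Felix and Amara overlap.
Elena starts after Felix ends; Felix is clear from here.
Elena starts after Amara ends; Amara is clear from here.
Mateo starts before Elena ends → Elena and Mateo overlap.
Hannah starts after Elena ends; Elena is clear from here.
Hannah starts after Mateo ends; Mateo is clear from here.
Sana starts exactly when Hannah ends (back-to-back, no overlap); Hannah is clear from here.
Omar starts before Sana ends → Sana and Omar overlap.
Ravi starts after Sana ends.
Ravi starts after Omar ends.
Overlapping pairs: Amara & Felix, Elena & Mateo, Omar & Sana — 3 in total.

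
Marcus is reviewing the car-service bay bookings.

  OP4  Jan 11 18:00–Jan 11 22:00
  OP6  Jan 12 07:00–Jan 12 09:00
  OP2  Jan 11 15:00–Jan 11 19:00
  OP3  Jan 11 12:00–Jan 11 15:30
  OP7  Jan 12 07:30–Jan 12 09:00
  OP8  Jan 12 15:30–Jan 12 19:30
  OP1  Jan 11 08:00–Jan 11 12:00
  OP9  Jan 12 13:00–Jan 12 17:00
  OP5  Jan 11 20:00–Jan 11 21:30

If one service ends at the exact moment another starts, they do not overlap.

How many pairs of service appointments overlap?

5

Sorted by start: OP1, OP3, OP2, OP4, OP5, OP6, OP7, OP9, OP8.
OP3 starts exactly when OP1 ends (back-to-back, no overlap), so nothing later overlaps OP1 either.
OP2 starts before OP3 ends → OP3 and OP2 overlap.
OP4 starts after OP3 ends, so nothing later overlaps OP3 either.
OP4 starts before OP2 ends → OP2 and OP4 overlap.
OP5 starts after OP2 ends, so nothing later overlaps OP2 either.
OP5 starts before OP4 ends → OP4 and OP5 overlap.
OP6 starts after OP4 ends, so nothing later overlaps OP4 either.
OP6 starts after OP5 ends, so nothing later overlaps OP5 either.
OP7 starts before OP6 ends → OP6 and OP7 overlap.
OP9 starts after OP6 ends, so nothing later overlaps OP6 either.
OP9 starts after OP7 ends, so nothing later overlaps OP7 either.
OP8 starts before OP9 ends → OP9 and OP8 overlap.
Overlapping pairs: OP2 & OP3, OP2 & OP4, OP4 & OP5, OP6 & OP7, OP8 & OP9 — 5 in total.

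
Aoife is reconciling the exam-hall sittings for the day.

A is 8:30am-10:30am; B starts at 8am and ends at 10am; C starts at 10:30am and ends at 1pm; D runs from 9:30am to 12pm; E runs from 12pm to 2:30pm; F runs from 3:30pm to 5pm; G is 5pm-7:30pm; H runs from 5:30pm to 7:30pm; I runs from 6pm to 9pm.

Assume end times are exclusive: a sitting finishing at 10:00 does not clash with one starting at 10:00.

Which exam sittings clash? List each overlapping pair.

A & B, A & D, B & D, C & D, C & E, G & H, G & I, H & I

Sorted by start: B, A, D, C, E, F, G, H, I.
A starts before B ends → B and A overlap.
D starts before B ends → B and D overlap.
C starts after B ends — done with B.
D starts before A ends → A and D overlap.
C starts exactly when A ends (back-to-back, no overlap) — done with A.
C starts before D ends → D and C overlap.
E starts exactly when D ends (back-to-back, no overlap) — done with D.
E starts before C ends → C and E overlap.
F starts after C ends — done with C.
F starts after E ends — done with E.
G starts exactly when F ends (back-to-back, no overlap) — done with F.
H starts before G ends → G and H overlap.
I starts before G ends → G and I overlap.
I starts before H ends → H and I overlap.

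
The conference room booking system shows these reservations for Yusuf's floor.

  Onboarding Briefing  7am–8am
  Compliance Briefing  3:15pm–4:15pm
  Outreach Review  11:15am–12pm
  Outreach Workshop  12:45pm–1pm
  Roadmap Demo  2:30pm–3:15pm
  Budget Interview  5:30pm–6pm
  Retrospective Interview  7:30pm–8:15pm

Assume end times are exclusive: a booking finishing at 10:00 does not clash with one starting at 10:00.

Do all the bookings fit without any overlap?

Sorted by start: Onboarding Briefing, Outreach Review, Outreach Workshop, Roadmap Demo, Compliance Briefing, Budget Interview, Retrospective Interview.
Outreach Review starts after Onboarding Briefing ends; Onboarding Briefing is clear from here.
Outreach Workshop starts after Outreach Review ends; Outreach Review is clear from here.
Roadmap Demo starts after Outreach Workshop ends; Outreach Workshop is clear from here.
Compliance Briefing starts exactly when Roadmap Demo ends (back-to-back, no overlap); Roadmap Demo is clear from here.
Budget Interview starts after Compliance Briefing ends; Compliance Briefing is clear from here.
Retrospective Interview starts after Budget Interview ends.
Every pair is clear; the schedule has no overlaps.

Yes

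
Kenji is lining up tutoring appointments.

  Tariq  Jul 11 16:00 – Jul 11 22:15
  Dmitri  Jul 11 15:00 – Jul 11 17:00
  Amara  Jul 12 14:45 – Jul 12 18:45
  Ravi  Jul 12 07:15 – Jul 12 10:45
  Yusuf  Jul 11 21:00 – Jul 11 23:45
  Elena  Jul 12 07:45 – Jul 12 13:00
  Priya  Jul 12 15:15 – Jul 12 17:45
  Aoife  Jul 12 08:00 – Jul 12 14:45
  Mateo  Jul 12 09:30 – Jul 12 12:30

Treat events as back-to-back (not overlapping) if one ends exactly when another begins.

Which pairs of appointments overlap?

Two intervals overlap when each starts before the other ends.
Sorted by start: Dmitri, Tariq, Yusuf, Ravi, Elena, Aoife, Mateo, Amara, Priya.
Tariq starts before Dmitri ends → Dmitri and Tariq overlap.
Yusuf starts after Dmitri ends, so Dmitri has no further overlaps.
Yusuf starts before Tariq ends → Tariq and Yusuf overlap.
Ravi starts after Tariq ends, so Tariq has no further overlaps.
Ravi starts after Yusuf ends, so Yusuf has no further overlaps.
Elena starts before Ravi ends → Ravi and Elena overlap.
Aoife starts before Ravi ends → Ravi and Aoife overlap.
Mateo starts before Ravi ends → Ravi and Mateo overlap.
Amara starts after Ravi ends, so Ravi has no further overlaps.
Aoife starts before Elena ends → Elena and Aoife overlap.
Mateo starts before Elena ends → Elena and Mateo overlap.
Amara starts after Elena ends, so Elena has no further overlaps.
Mateo starts before Aoife ends → Aoife and Mateo overlap.
Amara starts exactly when Aoife ends (back-to-back, no overlap), so Aoife has no further overlaps.
Amara starts after Mateo ends, so Mateo has no further overlaps.
Priya starts before Amara ends → Amara and Priya overlap.

Amara & Priya, Aoife & Elena, Aoife & Mateo, Aoife & Ravi, Dmitri & Tariq, Elena & Mateo, Elena & Ravi, Mateo & Ravi, Tariq & Yusuf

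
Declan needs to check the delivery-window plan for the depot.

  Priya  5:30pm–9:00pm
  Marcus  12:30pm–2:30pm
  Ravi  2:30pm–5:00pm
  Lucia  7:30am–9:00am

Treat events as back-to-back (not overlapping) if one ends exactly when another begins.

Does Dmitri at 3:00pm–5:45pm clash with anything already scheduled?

Lucia: ends 9:00am at or before Dmitri starts 3:00pm → clear.
Marcus: ends 2:30pm at or before Dmitri starts 3:00pm → clear.
Ravi: starts 2:30pm before Dmitri ends 5:45pm, and ends 5:00pm after Dmitri starts 3:00pm → overlap.
Priya: starts 5:30pm before Dmitri ends 5:45pm, and ends 9:00pm after Dmitri starts 3:00pm → overlap.
Dmitri overlaps Ravi, Priya.

Yes — it overlaps Priya, Ravi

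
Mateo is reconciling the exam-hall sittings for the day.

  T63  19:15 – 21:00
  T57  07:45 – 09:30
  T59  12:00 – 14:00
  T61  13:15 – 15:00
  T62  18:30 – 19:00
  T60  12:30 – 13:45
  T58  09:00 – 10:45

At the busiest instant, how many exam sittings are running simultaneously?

Sort all start/end points and keep a running count:
07:45 start T57 → 1
09:00 start T58 → 2
09:30 end T57 → 1
10:45 end T58 → 0
12:00 start T59 → 1
12:30 start T60 → 2
13:15 start T61 → 3
13:45 end T60 → 2
14:00 end T59 → 1
15:00 end T61 → 0
18:30 start T62 → 1
19:00 end T62 → 0
19:15 start T63 → 1
21:00 end T63 → 0
Peak is 3, at 13:15 (T59, T60, T61).

3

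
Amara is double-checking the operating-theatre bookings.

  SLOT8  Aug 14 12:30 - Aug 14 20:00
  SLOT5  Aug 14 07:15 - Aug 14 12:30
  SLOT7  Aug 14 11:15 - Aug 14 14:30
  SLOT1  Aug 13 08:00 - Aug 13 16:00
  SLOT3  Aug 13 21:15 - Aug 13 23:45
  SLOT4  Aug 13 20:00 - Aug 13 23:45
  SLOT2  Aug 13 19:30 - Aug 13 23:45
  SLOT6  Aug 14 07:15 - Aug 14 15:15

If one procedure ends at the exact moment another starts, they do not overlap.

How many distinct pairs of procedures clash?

8

Sorted by start: SLOT1, SLOT2, SLOT4, SLOT3, SLOT5, SLOT6, SLOT7, SLOT8.
SLOT2 starts after SLOT1 ends, so nothing later overlaps SLOT1 either.
SLOT4 starts before SLOT2 ends → SLOT2 and SLOT4 overlap.
SLOT3 starts before SLOT2 ends → SLOT2 and SLOT3 overlap.
SLOT5 starts after SLOT2 ends, so nothing later overlaps SLOT2 either.
SLOT3 starts before SLOT4 ends → SLOT4 and SLOT3 overlap.
SLOT5 starts after SLOT4 ends, so nothing later overlaps SLOT4 either.
SLOT5 starts after SLOT3 ends, so nothing later overlaps SLOT3 either.
SLOT6 starts before SLOT5 ends → SLOT5 and SLOT6 overlap.
SLOT7 starts before SLOT5 ends → SLOT5 and SLOT7 overlap.
SLOT8 starts exactly when SLOT5 ends (back-to-back, no overlap).
SLOT7 starts before SLOT6 ends → SLOT6 and SLOT7 overlap.
SLOT8 starts before SLOT6 ends → SLOT6 and SLOT8 overlap.
SLOT8 starts before SLOT7 ends → SLOT7 and SLOT8 overlap.
Overlapping pairs: SLOT2 & SLOT3, SLOT2 & SLOT4, SLOT3 & SLOT4, SLOT5 & SLOT6, SLOT5 & SLOT7, SLOT6 & SLOT7, SLOT6 & SLOT8, SLOT7 & SLOT8 — 8 in total.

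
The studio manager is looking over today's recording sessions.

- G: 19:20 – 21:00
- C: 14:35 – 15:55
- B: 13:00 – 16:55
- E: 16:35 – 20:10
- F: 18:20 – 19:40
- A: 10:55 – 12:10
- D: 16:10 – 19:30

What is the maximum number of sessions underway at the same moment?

Sweep the timeline, counting +1 at each start and −1 at each end (ends before starts at a tie):
10:55 start A → 1
12:10 end A → 0
13:00 start B → 1
14:35 start C → 2
15:55 end C → 1
16:10 start D → 2
16:35 start E → 3
16:55 end B → 2
18:20 start F → 3
19:20 start G → 4
19:30 end D → 3
19:40 end F → 2
20:10 end E → 1
21:00 end G → 0
Peak is 4, at 19:20 (D, E, F, G).

4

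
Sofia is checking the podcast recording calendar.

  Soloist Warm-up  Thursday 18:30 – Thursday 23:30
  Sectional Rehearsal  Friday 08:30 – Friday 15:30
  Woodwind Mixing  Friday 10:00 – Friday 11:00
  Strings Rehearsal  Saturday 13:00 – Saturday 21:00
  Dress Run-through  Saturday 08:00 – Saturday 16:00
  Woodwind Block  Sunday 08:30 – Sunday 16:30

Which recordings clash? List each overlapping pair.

Dress Run-through & Strings Rehearsal, Sectional Rehearsal & Woodwind Mixing

Sorted by start: Soloist Warm-up, Sectional Rehearsal, Woodwind Mixing, Dress Run-through, Strings Rehearsal, Woodwind Block.
Sectional Rehearsal starts after Soloist Warm-up ends — done with Soloist Warm-up.
Woodwind Mixing starts before Sectional Rehearsal ends → Sectional Rehearsal and Woodwind Mixing overlap.
Dress Run-through starts after Sectional Rehearsal ends — done with Sectional Rehearsal.
Dress Run-through starts after Woodwind Mixing ends — done with Woodwind Mixing.
Strings Rehearsal starts before Dress Run-through ends → Dress Run-through and Strings Rehearsal overlap.
Woodwind Block starts after Dress Run-through ends.
Woodwind Block starts after Strings Rehearsal ends.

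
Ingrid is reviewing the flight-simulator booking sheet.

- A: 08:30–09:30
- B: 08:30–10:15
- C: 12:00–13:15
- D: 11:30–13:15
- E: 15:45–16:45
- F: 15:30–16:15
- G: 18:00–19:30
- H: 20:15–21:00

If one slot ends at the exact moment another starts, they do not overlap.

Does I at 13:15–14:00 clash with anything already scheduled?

No — it doesn't clash with anything

A: ends 09:30 at or before I starts 13:15 → clear.
B: ends 10:15 at or before I starts 13:15 → clear.
D: ends 13:15 at or before I starts 13:15 → clear.
C: ends 13:15 at or before I starts 13:15 → clear.
F: starts 15:30 at or after I ends 14:00 → clear.
E: starts 15:45 at or after I ends 14:00 → clear.
G: starts 18:00 at or after I ends 14:00 → clear.
H: starts 20:15 at or after I ends 14:00 → clear.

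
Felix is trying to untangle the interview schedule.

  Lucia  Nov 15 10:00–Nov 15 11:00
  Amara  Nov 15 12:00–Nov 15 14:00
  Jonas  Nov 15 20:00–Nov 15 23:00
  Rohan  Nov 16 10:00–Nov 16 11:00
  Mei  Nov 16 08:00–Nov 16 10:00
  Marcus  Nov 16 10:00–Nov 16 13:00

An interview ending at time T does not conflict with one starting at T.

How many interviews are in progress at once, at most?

2

Sweep the timeline, counting +1 at each start and −1 at each end (ends before starts at a tie):
Nov 15 10:00 start Lucia → 1
Nov 15 11:00 end Lucia → 0
Nov 15 12:00 start Amara → 1
Nov 15 14:00 end Amara → 0
Nov 15 20:00 start Jonas → 1
Nov 15 23:00 end Jonas → 0
Nov 16 08:00 start Mei → 1
Nov 16 10:00 end Mei → 0
Nov 16 10:00 start Marcus → 1
Nov 16 10:00 start Rohan → 2
Nov 16 11:00 end Rohan → 1
Nov 16 13:00 end Marcus → 0
Peak is 2, at Nov 16 10:00 (Marcus, Rohan).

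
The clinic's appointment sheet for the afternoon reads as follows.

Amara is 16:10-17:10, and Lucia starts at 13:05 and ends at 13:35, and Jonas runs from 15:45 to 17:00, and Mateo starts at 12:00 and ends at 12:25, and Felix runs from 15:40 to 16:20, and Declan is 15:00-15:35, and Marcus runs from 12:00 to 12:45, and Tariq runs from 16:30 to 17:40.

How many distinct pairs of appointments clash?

Check each pair: they overlap iff neither finishes before the other starts.
Sorted by start: Mateo, Marcus, Lucia, Declan, Felix, Jonas, Amara, Tariq.
Marcus starts before Mateo ends → Mateo and Marcus overlap.
Lucia starts after Mateo ends, so nothing later overlaps Mateo either.
Lucia starts after Marcus ends, so nothing later overlaps Marcus either.
Declan starts after Lucia ends, so nothing later overlaps Lucia either.
Felix starts after Declan ends, so nothing later overlaps Declan either.
Jonas starts before Felix ends → Felix and Jonas overlap.
Amara starts before Felix ends → Felix and Amara overlap.
Tariq starts after Felix ends.
Amara starts before Jonas ends → Jonas and Amara overlap.
Tariq starts before Jonas ends → Jonas and Tariq overlap.
Tariq starts before Amara ends → Amara and Tariq overlap.
Overlapping pairs: Amara & Felix, Amara & Jonas, Amara & Tariq, Felix & Jonas, Jonas & Tariq, Marcus & Mateo — 6 in total.

6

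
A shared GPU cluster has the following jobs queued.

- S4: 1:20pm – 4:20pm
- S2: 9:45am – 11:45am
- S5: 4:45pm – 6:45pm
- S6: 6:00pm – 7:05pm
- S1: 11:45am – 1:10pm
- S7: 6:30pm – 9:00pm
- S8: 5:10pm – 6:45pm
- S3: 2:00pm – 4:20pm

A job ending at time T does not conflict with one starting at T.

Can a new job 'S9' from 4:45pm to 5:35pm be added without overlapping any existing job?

S2: ends 11:45am at or before S9 starts 4:45pm → clear.
S1: ends 1:10pm at or before S9 starts 4:45pm → clear.
S4: ends 4:20pm at or before S9 starts 4:45pm → clear.
S3: ends 4:20pm at or before S9 starts 4:45pm → clear.
S5: starts 4:45pm before S9 ends 5:35pm, and ends 6:45pm after S9 starts 4:45pm → overlap.
S8: starts 5:10pm before S9 ends 5:35pm, and ends 6:45pm after S9 starts 4:45pm → overlap.
S6: starts 6:00pm at or after S9 ends 5:35pm → clear.
S7: starts 6:30pm at or after S9 ends 5:35pm → clear.
S9 overlaps S5, S8.

No — it overlaps S5, S8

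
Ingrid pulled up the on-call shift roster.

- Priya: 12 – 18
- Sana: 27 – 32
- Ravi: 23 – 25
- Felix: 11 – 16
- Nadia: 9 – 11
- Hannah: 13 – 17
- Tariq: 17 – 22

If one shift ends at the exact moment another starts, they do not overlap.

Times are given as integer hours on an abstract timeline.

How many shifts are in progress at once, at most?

3

Sort all start/end points and keep a running count:
9 start Nadia → 1
11 end Nadia → 0
11 start Felix → 1
12 start Priya → 2
13 start Hannah → 3
16 end Felix → 2
17 end Hannah → 1
17 start Tariq → 2
18 end Priya → 1
22 end Tariq → 0
23 start Ravi → 1
25 end Ravi → 0
27 start Sana → 1
32 end Sana → 0
Peak is 3, at 13 (Felix, Hannah, Priya).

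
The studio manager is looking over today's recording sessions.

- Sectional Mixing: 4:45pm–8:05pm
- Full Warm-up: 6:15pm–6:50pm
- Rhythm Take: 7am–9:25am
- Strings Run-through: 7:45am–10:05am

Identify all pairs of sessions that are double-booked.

Full Warm-up & Sectional Mixing, Rhythm Take & Strings Run-through

Sorted by start: Rhythm Take, Strings Run-through, Sectional Mixing, Full Warm-up.
Strings Run-through starts before Rhythm Take ends → Rhythm Take and Strings Run-through overlap.
Sectional Mixing starts after Rhythm Take ends, so nothing later overlaps Rhythm Take either.
Sectional Mixing starts after Strings Run-through ends, so nothing later overlaps Strings Run-through either.
Full Warm-up starts before Sectional Mixing ends → Sectional Mixing and Full Warm-up overlap.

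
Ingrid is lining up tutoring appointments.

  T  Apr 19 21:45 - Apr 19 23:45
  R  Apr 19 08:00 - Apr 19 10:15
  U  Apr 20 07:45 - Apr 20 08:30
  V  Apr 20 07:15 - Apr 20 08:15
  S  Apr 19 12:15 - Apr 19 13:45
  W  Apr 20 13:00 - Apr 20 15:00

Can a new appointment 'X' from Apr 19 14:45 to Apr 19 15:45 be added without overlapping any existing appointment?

Yes — the slot is free

R: ends Apr 19 10:15 at or before X starts Apr 19 14:45 → clear.
S: ends Apr 19 13:45 at or before X starts Apr 19 14:45 → clear.
T: starts Apr 19 21:45 at or after X ends Apr 19 15:45 → clear.
V: starts Apr 20 07:15 at or after X ends Apr 19 15:45 → clear.
U: starts Apr 20 07:45 at or after X ends Apr 19 15:45 → clear.
W: starts Apr 20 13:00 at or after X ends Apr 19 15:45 → clear.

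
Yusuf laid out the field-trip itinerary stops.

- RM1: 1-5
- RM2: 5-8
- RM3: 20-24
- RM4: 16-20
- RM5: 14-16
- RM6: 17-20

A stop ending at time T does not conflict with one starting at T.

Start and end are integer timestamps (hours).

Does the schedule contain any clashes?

Two intervals overlap when each starts before the other ends.
Sorted by start: RM1, RM2, RM5, RM4, RM6, RM3.
RM2 starts exactly when RM1 ends (back-to-back, no overlap), so RM1 has no further overlaps.
RM5 starts after RM2 ends, so RM2 has no further overlaps.
RM4 starts exactly when RM5 ends (back-to-back, no overlap), so RM5 has no further overlaps.
RM6 starts before RM4 ends → RM4 and RM6 overlap.
That's a conflict, so the schedule is not conflict-free.

Yes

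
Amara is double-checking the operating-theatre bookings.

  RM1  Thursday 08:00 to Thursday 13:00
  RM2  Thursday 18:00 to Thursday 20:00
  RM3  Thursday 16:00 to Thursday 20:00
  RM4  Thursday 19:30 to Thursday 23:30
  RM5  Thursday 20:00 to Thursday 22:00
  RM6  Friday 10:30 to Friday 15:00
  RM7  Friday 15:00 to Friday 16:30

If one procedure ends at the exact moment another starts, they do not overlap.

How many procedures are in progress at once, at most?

Sweep the timeline, counting +1 at each start and −1 at each end (ends before starts at a tie):
Thursday 08:00 start RM1 → 1
Thursday 13:00 end RM1 → 0
Thursday 16:00 start RM3 → 1
Thursday 18:00 start RM2 → 2
Thursday 19:30 start RM4 → 3
Thursday 20:00 end RM2 → 2
Thursday 20:00 end RM3 → 1
Thursday 20:00 start RM5 → 2
Thursday 22:00 end RM5 → 1
Thursday 23:30 end RM4 → 0
Friday 10:30 start RM6 → 1
Friday 15:00 end RM6 → 0
Friday 15:00 start RM7 → 1
Friday 16:30 end RM7 → 0
Peak is 3, at Thursday 19:30 (RM2, RM3, RM4).

3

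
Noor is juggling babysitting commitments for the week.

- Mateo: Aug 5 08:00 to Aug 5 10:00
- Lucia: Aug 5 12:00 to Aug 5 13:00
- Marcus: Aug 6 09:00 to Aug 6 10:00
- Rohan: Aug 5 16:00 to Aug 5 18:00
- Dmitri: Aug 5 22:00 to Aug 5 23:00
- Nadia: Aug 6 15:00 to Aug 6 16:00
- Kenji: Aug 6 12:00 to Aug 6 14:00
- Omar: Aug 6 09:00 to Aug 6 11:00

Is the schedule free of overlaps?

Check each pair: they overlap iff neither finishes before the other starts.
Sorted by start: Mateo, Lucia, Rohan, Dmitri, Omar, Marcus, Kenji, Nadia.
Lucia starts after Mateo ends; Mateo is clear from here.
Rohan starts after Lucia ends; Lucia is clear from here.
Dmitri starts after Rohan ends; Rohan is clear from here.
Omar starts after Dmitri ends; Dmitri is clear from here.
Marcus starts before Omar ends → Omar and Marcus overlap.
That's a conflict, so the schedule is not conflict-free.

No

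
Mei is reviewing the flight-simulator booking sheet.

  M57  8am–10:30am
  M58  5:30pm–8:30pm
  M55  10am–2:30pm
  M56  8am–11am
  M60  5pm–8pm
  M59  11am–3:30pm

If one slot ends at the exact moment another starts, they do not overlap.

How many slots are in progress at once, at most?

3

Walk through starts and ends in time order (an end at T is processed before a start at T):
8am start M56 → 1
8am start M57 → 2
10am start M55 → 3
10:30am end M57 → 2
11am end M56 → 1
11am start M59 → 2
2:30pm end M55 → 1
3:30pm end M59 → 0
5pm start M60 → 1
5:30pm start M58 → 2
8pm end M60 → 1
8:30pm end M58 → 0
Peak is 3, at 10am (M55, M56, M57).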